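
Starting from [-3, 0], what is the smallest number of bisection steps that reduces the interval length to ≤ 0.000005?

20

Width after n steps is 3/2^n. Need 2^n ≥ 3/0.000005 = 600000.
2^19 = 524288 < 600000 ≤ 2^20 = 1048576, so n = 20.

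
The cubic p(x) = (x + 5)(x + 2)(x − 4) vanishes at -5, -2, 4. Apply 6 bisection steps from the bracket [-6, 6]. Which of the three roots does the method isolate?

x = 0 gives p = -40, negative; keep [0, 6]
x = 3 gives p = -40, negative; keep [3, 6]
x = 4.5 gives p = 30.875, positive; keep [3, 4.5]
x = 3.75 gives p = -12.5781, negative; keep [3.75, 4.5]
x = 4.125 gives p = 6.9863, positive; keep [3.75, 4.125]
x = 3.9375 gives p = -3.3167, negative; keep [3.9375, 4.125]

4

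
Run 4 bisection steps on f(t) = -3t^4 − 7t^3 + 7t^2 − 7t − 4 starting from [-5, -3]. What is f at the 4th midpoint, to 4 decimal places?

midpoint -4: f = -184 < 0 → [-4, -3]
midpoint -3.5: f = -43.8125 < 0 → [-3.5, -3]
midpoint -3.25: f = -1.714844 < 0 → [-3.25, -3]
midpoint -3.125: f = 13.7551 > 0 → [-3.25, -3.125]

13.7551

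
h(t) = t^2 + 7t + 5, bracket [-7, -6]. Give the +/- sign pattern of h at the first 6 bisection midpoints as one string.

h(-6.5) = 1.75 > 0, so the root lies in [-6.5, -6]
h(-6.25) = 0.3125 > 0, so the root lies in [-6.25, -6]
h(-6.125) = -0.359375 < 0, so the root lies in [-6.25, -6.125]
h(-6.1875) = -0.0273 < 0, so the root lies in [-6.25, -6.1875]
h(-6.21875) = 0.1416 > 0, so the root lies in [-6.21875, -6.1875]
h(-6.203125) = 0.0569 > 0, so the root lies in [-6.203125, -6.1875]

++--++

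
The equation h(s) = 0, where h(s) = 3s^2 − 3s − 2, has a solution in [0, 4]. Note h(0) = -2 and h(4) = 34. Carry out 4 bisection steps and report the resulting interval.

[1.25, 1.5]

h(2) = 4 > 0, so the root lies in [0, 2]
h(1) = -2 < 0, so the root lies in [1, 2]
h(1.5) = 0.25 > 0, so the root lies in [1, 1.5]
h(1.25) = -1.0625 < 0, so the root lies in [1.25, 1.5]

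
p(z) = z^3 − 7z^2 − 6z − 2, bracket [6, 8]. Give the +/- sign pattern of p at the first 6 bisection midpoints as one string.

---++-

m = 7, p(m) = -44 (−); new bracket [7, 8]
m = 7.5, p(m) = -18.875 (−); new bracket [7.5, 8]
m = 7.75, p(m) = -3.453125 (−); new bracket [7.75, 8]
m = 7.875, p(m) = 5.0137 (+); new bracket [7.75, 7.875]
m = 7.8125, p(m) = 0.7161 (+); new bracket [7.75, 7.8125]
m = 7.78125, p(m) = -1.3845 (−); new bracket [7.78125, 7.8125]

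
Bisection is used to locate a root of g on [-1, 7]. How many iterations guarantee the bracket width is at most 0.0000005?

24

Width after n steps is 8/2^n. Need 2^n ≥ 8/0.0000005 = 16000000.
2^23 = 8388608 < 16000000 ≤ 2^24 = 16777216, so n = 24.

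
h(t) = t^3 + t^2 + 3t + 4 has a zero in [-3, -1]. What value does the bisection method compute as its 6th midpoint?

h(-2) = -6 < 0, so the root lies in [-2, -1]
h(-1.5) = -1.625 < 0, so the root lies in [-1.5, -1]
h(-1.25) = -0.140625 < 0, so the root lies in [-1.25, -1]
h(-1.125) = 0.4668 > 0, so the root lies in [-1.25, -1.125]
h(-1.1875) = 0.1731 > 0, so the root lies in [-1.25, -1.1875]
h(-1.21875) = 0.0188 > 0, so the root lies in [-1.25, -1.21875]

-1.21875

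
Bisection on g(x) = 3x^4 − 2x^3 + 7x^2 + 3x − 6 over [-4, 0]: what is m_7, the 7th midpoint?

-0.90625

m = -2, g(m) = 80 (+); new bracket [-2, 0]
m = -1, g(m) = 3 (+); new bracket [-1, 0]
m = -0.5, g(m) = -5.3125 (−); new bracket [-1, -0.5]
m = -0.75, g(m) = -2.5195 (−); new bracket [-1, -0.75]
m = -0.875, g(m) = -0.1672 (−); new bracket [-1, -0.875]
m = -0.9375, g(m) = 1.3052 (+); new bracket [-0.9375, -0.875]
m = -0.90625, g(m) = 0.5424 (+); new bracket [-0.90625, -0.875]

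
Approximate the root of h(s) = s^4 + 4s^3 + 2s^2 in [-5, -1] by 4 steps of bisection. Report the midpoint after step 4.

s = -3 gives h = -9, negative; keep [-5, -3]
s = -4 gives h = 32, positive; keep [-4, -3]
s = -3.5 gives h = 3.0625, positive; keep [-3.5, -3]
s = -3.25 gives h = -4.6211, negative; keep [-3.5, -3.25]

-3.25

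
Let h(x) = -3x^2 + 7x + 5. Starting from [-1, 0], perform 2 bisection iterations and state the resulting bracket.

m = -0.5, h(m) = 0.75 (+); new bracket [-1, -0.5]
m = -0.75, h(m) = -1.9375 (−); new bracket [-0.75, -0.5]

[-0.75, -0.5]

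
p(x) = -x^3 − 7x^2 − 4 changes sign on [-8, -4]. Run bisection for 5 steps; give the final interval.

m = -6, p(m) = -40 (−); new bracket [-8, -6]
m = -7, p(m) = -4 (−); new bracket [-8, -7]
m = -7.5, p(m) = 24.125 (+); new bracket [-7.5, -7]
m = -7.25, p(m) = 9.1406 (+); new bracket [-7.25, -7]
m = -7.125, p(m) = 2.3457 (+); new bracket [-7.125, -7]

[-7.125, -7]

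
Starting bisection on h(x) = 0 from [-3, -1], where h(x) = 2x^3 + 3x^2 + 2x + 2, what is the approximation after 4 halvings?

-1.375

m = -2, h(m) = -6 (−); new bracket [-2, -1]
m = -1.5, h(m) = -1 (−); new bracket [-1.5, -1]
m = -1.25, h(m) = 0.28125 (+); new bracket [-1.5, -1.25]
m = -1.375, h(m) = -0.2773 (−); new bracket [-1.375, -1.25]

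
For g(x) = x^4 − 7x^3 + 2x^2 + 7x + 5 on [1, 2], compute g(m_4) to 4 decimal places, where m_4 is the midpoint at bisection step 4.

g(1.5) = 1.4375 > 0, so the root lies in [1.5, 2]
g(1.75) = -4.761719 < 0, so the root lies in [1.5, 1.75]
g(1.625) = -1.407959 < 0, so the root lies in [1.5, 1.625]
g(1.5625) = 0.0779 > 0, so the root lies in [1.5625, 1.625]

0.0779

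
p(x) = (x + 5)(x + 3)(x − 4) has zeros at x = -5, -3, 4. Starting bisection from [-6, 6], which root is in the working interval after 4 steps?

4

x = 0 gives p = -60, negative; keep [0, 6]
x = 3 gives p = -48, negative; keep [3, 6]
x = 4.5 gives p = 35.625, positive; keep [3, 4.5]
x = 3.75 gives p = -14.7656, negative; keep [3.75, 4.5]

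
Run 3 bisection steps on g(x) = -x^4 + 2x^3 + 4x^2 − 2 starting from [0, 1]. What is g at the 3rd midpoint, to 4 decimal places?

x = 0.5 gives g = -0.8125, negative; keep [0.5, 1]
x = 0.75 gives g = 0.777344, positive; keep [0.5, 0.75]
x = 0.625 gives g = -0.101807, negative; keep [0.625, 0.75]

-0.1018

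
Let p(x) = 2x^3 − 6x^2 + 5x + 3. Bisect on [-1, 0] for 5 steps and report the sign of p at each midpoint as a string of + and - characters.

-++--

midpoint -0.5: p = -1.25 < 0 → [-0.5, 0]
midpoint -0.25: p = 1.34375 > 0 → [-0.5, -0.25]
midpoint -0.375: p = 0.175781 > 0 → [-0.5, -0.375]
midpoint -0.4375: p = -0.5034 < 0 → [-0.4375, -0.375]
midpoint -0.40625: p = -0.1556 < 0 → [-0.40625, -0.375]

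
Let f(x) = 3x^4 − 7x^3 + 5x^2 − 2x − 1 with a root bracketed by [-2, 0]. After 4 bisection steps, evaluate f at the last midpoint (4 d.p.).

0.8816

m = -1, f(m) = 16 (+); new bracket [-1, 0]
m = -0.5, f(m) = 2.3125 (+); new bracket [-0.5, 0]
m = -0.25, f(m) = -0.066406 (−); new bracket [-0.5, -0.25]
m = -0.375, f(m) = 0.8816 (+); new bracket [-0.375, -0.25]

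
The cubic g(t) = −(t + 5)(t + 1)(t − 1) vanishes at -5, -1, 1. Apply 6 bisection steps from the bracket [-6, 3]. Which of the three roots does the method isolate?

g(-1.5) = -4.375 < 0, so the root lies in [-6, -1.5]
g(-3.75) = -16.328125 < 0, so the root lies in [-6, -3.75]
g(-4.875) = -2.845703 < 0, so the root lies in [-6, -4.875]
g(-5.4375) = 12.4978 > 0, so the root lies in [-5.4375, -4.875]
g(-5.15625) = 3.998 > 0, so the root lies in [-5.15625, -4.875]
g(-5.015625) = 0.3774 > 0, so the root lies in [-5.015625, -4.875]

-5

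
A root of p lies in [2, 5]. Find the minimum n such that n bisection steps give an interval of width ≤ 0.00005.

16

Width after n steps is 3/2^n. Need 2^n ≥ 3/0.00005 = 60000.
2^15 = 32768 < 60000 ≤ 2^16 = 65536, so n = 16.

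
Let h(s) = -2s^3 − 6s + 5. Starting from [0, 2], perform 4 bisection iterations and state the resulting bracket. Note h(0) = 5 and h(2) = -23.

h(1) = -3 < 0, so the root lies in [0, 1]
h(0.5) = 1.75 > 0, so the root lies in [0.5, 1]
h(0.75) = -0.34375 < 0, so the root lies in [0.5, 0.75]
h(0.625) = 0.7617 > 0, so the root lies in [0.625, 0.75]

[0.625, 0.75]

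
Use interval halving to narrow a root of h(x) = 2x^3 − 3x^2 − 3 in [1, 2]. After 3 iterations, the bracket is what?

[1.875, 2]

h(1.5) = -3 < 0, so the root lies in [1.5, 2]
h(1.75) = -1.46875 < 0, so the root lies in [1.75, 2]
h(1.875) = -0.363281 < 0, so the root lies in [1.875, 2]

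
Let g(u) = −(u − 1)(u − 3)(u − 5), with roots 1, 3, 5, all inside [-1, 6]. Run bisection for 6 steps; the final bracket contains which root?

midpoint 2.5: g = -1.875 < 0 → [-1, 2.5]
midpoint 0.75: g = 2.390625 > 0 → [0.75, 2.5]
midpoint 1.625: g = -2.900391 < 0 → [0.75, 1.625]
midpoint 1.1875: g = -1.2957 < 0 → [0.75, 1.1875]
midpoint 0.96875: g = 0.2559 > 0 → [0.96875, 1.1875]
midpoint 1.078125: g = -0.5889 < 0 → [0.96875, 1.078125]

1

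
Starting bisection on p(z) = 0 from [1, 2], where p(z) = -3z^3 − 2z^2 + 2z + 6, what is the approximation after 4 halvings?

midpoint 1.5: p = -5.625 < 0 → [1, 1.5]
midpoint 1.25: p = -0.484375 < 0 → [1, 1.25]
midpoint 1.125: p = 1.447266 > 0 → [1.125, 1.25]
midpoint 1.1875: p = 0.531 > 0 → [1.1875, 1.25]

1.1875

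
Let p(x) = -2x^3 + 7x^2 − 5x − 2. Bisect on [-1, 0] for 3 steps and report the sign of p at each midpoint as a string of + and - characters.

+-+

x = -0.5 gives p = 2.5, positive; keep [-0.5, 0]
x = -0.25 gives p = -0.28125, negative; keep [-0.5, -0.25]
x = -0.375 gives p = 0.964844, positive; keep [-0.375, -0.25]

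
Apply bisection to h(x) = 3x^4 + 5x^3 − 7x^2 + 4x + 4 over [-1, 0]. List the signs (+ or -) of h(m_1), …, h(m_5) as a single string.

-++++

m = -0.5, h(m) = -0.1875 (−); new bracket [-0.5, 0]
m = -0.25, h(m) = 2.496094 (+); new bracket [-0.5, -0.25]
m = -0.375, h(m) = 1.311279 (+); new bracket [-0.5, -0.375]
m = -0.4375, h(m) = 0.6014 (+); new bracket [-0.5, -0.4375]
m = -0.46875, h(m) = 0.2168 (+); new bracket [-0.5, -0.46875]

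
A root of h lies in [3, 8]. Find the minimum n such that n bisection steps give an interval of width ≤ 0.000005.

Width after n steps is 5/2^n. Need 2^n ≥ 5/0.000005 = 1000000.
2^19 = 524288 < 1000000 ≤ 2^20 = 1048576, so n = 20.

20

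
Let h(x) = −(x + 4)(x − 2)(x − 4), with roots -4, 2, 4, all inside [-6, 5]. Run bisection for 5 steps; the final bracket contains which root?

h(-0.5) = -39.375 < 0, so the root lies in [-6, -0.5]
h(-3.25) = -28.546875 < 0, so the root lies in [-6, -3.25]
h(-4.625) = 35.712891 > 0, so the root lies in [-4.625, -3.25]
h(-3.9375) = -2.9456 < 0, so the root lies in [-4.625, -3.9375]
h(-4.28125) = 14.6297 > 0, so the root lies in [-4.28125, -3.9375]

-4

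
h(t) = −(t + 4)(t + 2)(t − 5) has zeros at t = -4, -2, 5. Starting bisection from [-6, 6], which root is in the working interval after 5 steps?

m = 0, h(m) = 40 (+); new bracket [0, 6]
m = 3, h(m) = 70 (+); new bracket [3, 6]
m = 4.5, h(m) = 27.625 (+); new bracket [4.5, 6]
m = 5.25, h(m) = -16.7656 (−); new bracket [4.5, 5.25]
m = 4.875, h(m) = 7.627 (+); new bracket [4.875, 5.25]

5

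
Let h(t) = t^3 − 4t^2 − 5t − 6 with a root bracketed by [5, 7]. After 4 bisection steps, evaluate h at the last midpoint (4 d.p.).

midpoint 6: h = 36 > 0 → [5, 6]
midpoint 5.5: h = 11.875 > 0 → [5, 5.5]
midpoint 5.25: h = 2.203125 > 0 → [5, 5.25]
midpoint 5.125: h = -2.0762 < 0 → [5.125, 5.25]

-2.0762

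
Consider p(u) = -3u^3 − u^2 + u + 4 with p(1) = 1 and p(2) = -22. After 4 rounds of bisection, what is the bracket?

p(1.5) = -6.875 < 0, so the root lies in [1, 1.5]
p(1.25) = -2.171875 < 0, so the root lies in [1, 1.25]
p(1.125) = -0.412109 < 0, so the root lies in [1, 1.125]
p(1.0625) = 0.3352 > 0, so the root lies in [1.0625, 1.125]

[1.0625, 1.125]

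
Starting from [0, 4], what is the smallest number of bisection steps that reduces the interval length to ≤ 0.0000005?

23

Width after n steps is 4/2^n. Need 2^n ≥ 4/0.0000005 = 8000000.
2^22 = 4194304 < 8000000 ≤ 2^23 = 8388608, so n = 23.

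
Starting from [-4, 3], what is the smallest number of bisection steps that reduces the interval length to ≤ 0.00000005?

28

Width after n steps is 7/2^n. Need 2^n ≥ 7/0.00000005 = 140000000.
2^27 = 134217728 < 140000000 ≤ 2^28 = 268435456, so n = 28.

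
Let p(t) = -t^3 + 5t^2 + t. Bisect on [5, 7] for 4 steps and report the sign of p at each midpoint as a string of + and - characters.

---+

t = 6 gives p = -30, negative; keep [5, 6]
t = 5.5 gives p = -9.625, negative; keep [5, 5.5]
t = 5.25 gives p = -1.640625, negative; keep [5, 5.25]
t = 5.125 gives p = 1.8418, positive; keep [5.125, 5.25]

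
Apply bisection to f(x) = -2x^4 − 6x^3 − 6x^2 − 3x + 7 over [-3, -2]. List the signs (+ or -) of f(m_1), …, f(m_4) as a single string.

midpoint -2.5: f = -7.375 < 0 → [-2.5, -2]
midpoint -2.25: f = 0.460938 > 0 → [-2.5, -2.25]
midpoint -2.375: f = -2.973145 < 0 → [-2.375, -2.25]
midpoint -2.3125: f = -1.1446 < 0 → [-2.3125, -2.25]

-+--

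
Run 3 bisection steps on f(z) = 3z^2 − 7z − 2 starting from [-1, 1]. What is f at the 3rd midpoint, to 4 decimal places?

-0.0625

m = 0, f(m) = -2 (−); new bracket [-1, 0]
m = -0.5, f(m) = 2.25 (+); new bracket [-0.5, 0]
m = -0.25, f(m) = -0.0625 (−); new bracket [-0.5, -0.25]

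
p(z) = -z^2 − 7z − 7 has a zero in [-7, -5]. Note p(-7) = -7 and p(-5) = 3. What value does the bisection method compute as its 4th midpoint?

-5.875

p(-6) = -1 < 0, so the root lies in [-6, -5]
p(-5.5) = 1.25 > 0, so the root lies in [-6, -5.5]
p(-5.75) = 0.1875 > 0, so the root lies in [-6, -5.75]
p(-5.875) = -0.3906 < 0, so the root lies in [-5.875, -5.75]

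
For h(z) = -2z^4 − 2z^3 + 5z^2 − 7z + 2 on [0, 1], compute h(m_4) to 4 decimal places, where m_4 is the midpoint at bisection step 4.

z = 0.5 gives h = -0.625, negative; keep [0, 0.5]
z = 0.25 gives h = 0.523438, positive; keep [0.25, 0.5]
z = 0.375 gives h = -0.066895, negative; keep [0.25, 0.375]
z = 0.3125 gives h = 0.2207, positive; keep [0.3125, 0.375]

0.2207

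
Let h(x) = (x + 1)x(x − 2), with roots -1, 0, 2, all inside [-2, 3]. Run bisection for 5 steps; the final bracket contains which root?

2

m = 0.5, h(m) = -1.125 (−); new bracket [0.5, 3]
m = 1.75, h(m) = -1.203125 (−); new bracket [1.75, 3]
m = 2.375, h(m) = 3.005859 (+); new bracket [1.75, 2.375]
m = 2.0625, h(m) = 0.3948 (+); new bracket [1.75, 2.0625]
m = 1.90625, h(m) = -0.5194 (−); new bracket [1.90625, 2.0625]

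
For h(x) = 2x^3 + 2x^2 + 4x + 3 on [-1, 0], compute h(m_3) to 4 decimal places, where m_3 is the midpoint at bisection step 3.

midpoint -0.5: h = 1.25 > 0 → [-1, -0.5]
midpoint -0.75: h = 0.28125 > 0 → [-1, -0.75]
midpoint -0.875: h = -0.308594 < 0 → [-0.875, -0.75]

-0.3086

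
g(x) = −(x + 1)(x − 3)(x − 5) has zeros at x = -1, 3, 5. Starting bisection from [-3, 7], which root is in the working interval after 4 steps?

-1

m = 2, g(m) = -9 (−); new bracket [-3, 2]
m = -0.5, g(m) = -9.625 (−); new bracket [-3, -0.5]
m = -1.75, g(m) = 24.046875 (+); new bracket [-1.75, -0.5]
m = -1.125, g(m) = 3.1582 (+); new bracket [-1.125, -0.5]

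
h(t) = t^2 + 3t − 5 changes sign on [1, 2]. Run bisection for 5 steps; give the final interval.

m = 1.5, h(m) = 1.75 (+); new bracket [1, 1.5]
m = 1.25, h(m) = 0.3125 (+); new bracket [1, 1.25]
m = 1.125, h(m) = -0.359375 (−); new bracket [1.125, 1.25]
m = 1.1875, h(m) = -0.0273 (−); new bracket [1.1875, 1.25]
m = 1.21875, h(m) = 0.1416 (+); new bracket [1.1875, 1.21875]

[1.1875, 1.21875]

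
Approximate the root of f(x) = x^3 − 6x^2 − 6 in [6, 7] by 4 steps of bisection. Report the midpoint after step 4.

6.1875

midpoint 6.5: f = 15.125 > 0 → [6, 6.5]
midpoint 6.25: f = 3.765625 > 0 → [6, 6.25]
midpoint 6.125: f = -1.310547 < 0 → [6.125, 6.25]
midpoint 6.1875: f = 1.1785 > 0 → [6.125, 6.1875]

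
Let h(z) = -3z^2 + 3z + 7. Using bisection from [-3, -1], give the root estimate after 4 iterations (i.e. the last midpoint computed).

-1.125

m = -2, h(m) = -11 (−); new bracket [-2, -1]
m = -1.5, h(m) = -4.25 (−); new bracket [-1.5, -1]
m = -1.25, h(m) = -1.4375 (−); new bracket [-1.25, -1]
m = -1.125, h(m) = -0.1719 (−); new bracket [-1.125, -1]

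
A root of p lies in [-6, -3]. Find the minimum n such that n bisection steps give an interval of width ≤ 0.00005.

16

Width after n steps is 3/2^n. Need 2^n ≥ 3/0.00005 = 60000.
2^15 = 32768 < 60000 ≤ 2^16 = 65536, so n = 16.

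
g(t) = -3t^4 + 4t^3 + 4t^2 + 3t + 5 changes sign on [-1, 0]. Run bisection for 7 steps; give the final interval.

[-0.9453125, -0.9375]

m = -0.5, g(m) = 3.8125 (+); new bracket [-1, -0.5]
m = -0.75, g(m) = 2.363281 (+); new bracket [-1, -0.75]
m = -0.875, g(m) = 0.999268 (+); new bracket [-1, -0.875]
m = -0.9375, g(m) = 0.0898 (+); new bracket [-1, -0.9375]
m = -0.96875, g(m) = -0.4312 (−); new bracket [-0.96875, -0.9375]
m = -0.953125, g(m) = -0.1649 (−); new bracket [-0.953125, -0.9375]
m = -0.9453125, g(m) = -0.0361 (−); new bracket [-0.9453125, -0.9375]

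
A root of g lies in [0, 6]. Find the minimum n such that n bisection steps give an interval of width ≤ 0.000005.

21

Width after n steps is 6/2^n. Need 2^n ≥ 6/0.000005 = 1200000.
2^20 = 1048576 < 1200000 ≤ 2^21 = 2097152, so n = 21.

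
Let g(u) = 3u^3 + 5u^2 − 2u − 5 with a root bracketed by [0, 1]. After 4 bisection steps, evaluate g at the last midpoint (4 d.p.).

-0.0085

midpoint 0.5: g = -4.375 < 0 → [0.5, 1]
midpoint 0.75: g = -2.421875 < 0 → [0.75, 1]
midpoint 0.875: g = -0.912109 < 0 → [0.875, 1]
midpoint 0.9375: g = -0.0085 < 0 → [0.9375, 1]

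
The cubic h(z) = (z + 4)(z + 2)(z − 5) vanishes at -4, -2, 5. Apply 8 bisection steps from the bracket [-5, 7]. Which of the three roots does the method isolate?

5

h(1) = -60 < 0, so the root lies in [1, 7]
h(4) = -48 < 0, so the root lies in [4, 7]
h(5.5) = 35.625 > 0, so the root lies in [4, 5.5]
h(4.75) = -14.7656 < 0, so the root lies in [4.75, 5.5]
h(5.125) = 8.127 > 0, so the root lies in [4.75, 5.125]
h(4.9375) = -3.8752 < 0, so the root lies in [4.9375, 5.125]
h(5.03125) = 1.9844 > 0, so the root lies in [4.9375, 5.03125]
h(4.984375) = -0.9805 < 0, so the root lies in [4.984375, 5.03125]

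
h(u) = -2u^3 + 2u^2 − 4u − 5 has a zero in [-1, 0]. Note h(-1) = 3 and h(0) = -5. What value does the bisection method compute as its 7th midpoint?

-0.7578125

u = -0.5 gives h = -2.25, negative; keep [-1, -0.5]
u = -0.75 gives h = -0.03125, negative; keep [-1, -0.75]
u = -0.875 gives h = 1.371094, positive; keep [-0.875, -0.75]
u = -0.8125 gives h = 0.6431, positive; keep [-0.8125, -0.75]
u = -0.78125 gives h = 0.2994, positive; keep [-0.78125, -0.75]
u = -0.765625 gives h = 0.1325, positive; keep [-0.765625, -0.75]
u = -0.7578125 gives h = 0.0502, positive; keep [-0.7578125, -0.75]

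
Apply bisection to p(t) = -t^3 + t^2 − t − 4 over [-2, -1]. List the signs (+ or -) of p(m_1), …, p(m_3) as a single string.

midpoint -1.5: p = 3.125 > 0 → [-1.5, -1]
midpoint -1.25: p = 0.765625 > 0 → [-1.25, -1]
midpoint -1.125: p = -0.185547 < 0 → [-1.25, -1.125]

++-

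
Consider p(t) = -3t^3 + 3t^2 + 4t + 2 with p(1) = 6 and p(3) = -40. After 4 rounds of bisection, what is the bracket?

t = 2 gives p = -2, negative; keep [1, 2]
t = 1.5 gives p = 4.625, positive; keep [1.5, 2]
t = 1.75 gives p = 2.109375, positive; keep [1.75, 2]
t = 1.875 gives p = 0.2715, positive; keep [1.875, 2]

[1.875, 2]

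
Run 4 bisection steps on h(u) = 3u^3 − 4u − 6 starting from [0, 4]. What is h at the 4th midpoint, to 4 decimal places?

h(2) = 10 > 0, so the root lies in [0, 2]
h(1) = -7 < 0, so the root lies in [1, 2]
h(1.5) = -1.875 < 0, so the root lies in [1.5, 2]
h(1.75) = 3.0781 > 0, so the root lies in [1.5, 1.75]

3.0781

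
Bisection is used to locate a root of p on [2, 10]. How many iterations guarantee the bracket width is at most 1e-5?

Width after n steps is 8/2^n. Need 2^n ≥ 8/1e-5 = 800000.
2^19 = 524288 < 800000 ≤ 2^20 = 1048576, so n = 20.

20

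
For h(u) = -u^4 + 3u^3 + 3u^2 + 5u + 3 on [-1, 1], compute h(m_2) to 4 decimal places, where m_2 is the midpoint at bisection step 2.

m = 0, h(m) = 3 (+); new bracket [-1, 0]
m = -0.5, h(m) = 0.8125 (+); new bracket [-1, -0.5]

0.8125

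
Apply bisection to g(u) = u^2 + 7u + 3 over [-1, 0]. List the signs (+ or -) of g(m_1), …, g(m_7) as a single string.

-+++-+-

g(-0.5) = -0.25 < 0, so the root lies in [-0.5, 0]
g(-0.25) = 1.3125 > 0, so the root lies in [-0.5, -0.25]
g(-0.375) = 0.515625 > 0, so the root lies in [-0.5, -0.375]
g(-0.4375) = 0.1289 > 0, so the root lies in [-0.5, -0.4375]
g(-0.46875) = -0.0615 < 0, so the root lies in [-0.46875, -0.4375]
g(-0.453125) = 0.0334 > 0, so the root lies in [-0.46875, -0.453125]
g(-0.4609375) = -0.0141 < 0, so the root lies in [-0.4609375, -0.453125]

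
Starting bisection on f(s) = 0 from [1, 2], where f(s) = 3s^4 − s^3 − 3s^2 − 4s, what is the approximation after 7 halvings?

midpoint 1.5: f = -0.9375 < 0 → [1.5, 2]
midpoint 1.75: f = 6.589844 > 0 → [1.5, 1.75]
midpoint 1.625: f = 2.205811 > 0 → [1.5, 1.625]
midpoint 1.5625: f = 0.4925 > 0 → [1.5, 1.5625]
midpoint 1.53125: f = -0.2563 < 0 → [1.53125, 1.5625]
midpoint 1.546875: f = 0.1094 > 0 → [1.53125, 1.546875]
midpoint 1.5390625: f = -0.0756 < 0 → [1.5390625, 1.546875]

1.5390625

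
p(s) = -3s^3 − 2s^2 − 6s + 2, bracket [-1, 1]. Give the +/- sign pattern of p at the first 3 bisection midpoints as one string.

m = 0, p(m) = 2 (+); new bracket [0, 1]
m = 0.5, p(m) = -1.875 (−); new bracket [0, 0.5]
m = 0.25, p(m) = 0.328125 (+); new bracket [0.25, 0.5]

+-+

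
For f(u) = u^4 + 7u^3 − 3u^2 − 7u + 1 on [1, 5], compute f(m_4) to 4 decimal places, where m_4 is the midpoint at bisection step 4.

m = 3, f(m) = 223 (+); new bracket [1, 3]
m = 2, f(m) = 47 (+); new bracket [1, 2]
m = 1.5, f(m) = 12.4375 (+); new bracket [1, 1.5]
m = 1.25, f(m) = 3.6758 (+); new bracket [1, 1.25]

3.6758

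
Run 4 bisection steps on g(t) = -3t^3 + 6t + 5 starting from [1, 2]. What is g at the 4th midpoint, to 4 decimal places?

t = 1.5 gives g = 3.875, positive; keep [1.5, 2]
t = 1.75 gives g = -0.578125, negative; keep [1.5, 1.75]
t = 1.625 gives g = 1.876953, positive; keep [1.625, 1.75]
t = 1.6875 gives g = 0.7087, positive; keep [1.6875, 1.75]

0.7087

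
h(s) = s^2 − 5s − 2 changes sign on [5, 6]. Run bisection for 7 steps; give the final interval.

midpoint 5.5: h = 0.75 > 0 → [5, 5.5]
midpoint 5.25: h = -0.6875 < 0 → [5.25, 5.5]
midpoint 5.375: h = 0.015625 > 0 → [5.25, 5.375]
midpoint 5.3125: h = -0.3398 < 0 → [5.3125, 5.375]
midpoint 5.34375: h = -0.1631 < 0 → [5.34375, 5.375]
midpoint 5.359375: h = -0.074 < 0 → [5.359375, 5.375]
midpoint 5.3671875: h = -0.0292 < 0 → [5.3671875, 5.375]

[5.3671875, 5.375]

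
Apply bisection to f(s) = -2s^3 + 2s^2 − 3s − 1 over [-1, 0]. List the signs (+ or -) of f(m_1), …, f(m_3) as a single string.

+-+

f(-0.5) = 1.25 > 0, so the root lies in [-0.5, 0]
f(-0.25) = -0.09375 < 0, so the root lies in [-0.5, -0.25]
f(-0.375) = 0.511719 > 0, so the root lies in [-0.375, -0.25]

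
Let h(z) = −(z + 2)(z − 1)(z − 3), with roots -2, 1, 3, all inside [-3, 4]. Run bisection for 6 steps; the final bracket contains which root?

m = 0.5, h(m) = -3.125 (−); new bracket [-3, 0.5]
m = -1.25, h(m) = -7.171875 (−); new bracket [-3, -1.25]
m = -2.125, h(m) = 2.001953 (+); new bracket [-2.125, -1.25]
m = -1.6875, h(m) = -3.9368 (−); new bracket [-2.125, -1.6875]
m = -1.90625, h(m) = -1.3368 (−); new bracket [-2.125, -1.90625]
m = -2.015625, h(m) = 0.2363 (+); new bracket [-2.015625, -1.90625]

-2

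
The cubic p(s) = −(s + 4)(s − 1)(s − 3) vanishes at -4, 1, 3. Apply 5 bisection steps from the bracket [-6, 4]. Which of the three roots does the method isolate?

-4

midpoint -1: p = -24 < 0 → [-6, -1]
midpoint -3.5: p = -14.625 < 0 → [-6, -3.5]
midpoint -4.75: p = 33.421875 > 0 → [-4.75, -3.5]
midpoint -4.125: p = 4.5645 > 0 → [-4.125, -3.5]
midpoint -3.8125: p = -6.1472 < 0 → [-4.125, -3.8125]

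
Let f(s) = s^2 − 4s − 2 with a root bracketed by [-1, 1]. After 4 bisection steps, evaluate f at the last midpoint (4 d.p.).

-0.3594

f(0) = -2 < 0, so the root lies in [-1, 0]
f(-0.5) = 0.25 > 0, so the root lies in [-0.5, 0]
f(-0.25) = -0.9375 < 0, so the root lies in [-0.5, -0.25]
f(-0.375) = -0.3594 < 0, so the root lies in [-0.5, -0.375]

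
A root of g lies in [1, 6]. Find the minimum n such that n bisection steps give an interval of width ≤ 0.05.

7

Width after n steps is 5/2^n. Need 2^n ≥ 5/0.05 = 100.
2^6 = 64 < 100 ≤ 2^7 = 128, so n = 7.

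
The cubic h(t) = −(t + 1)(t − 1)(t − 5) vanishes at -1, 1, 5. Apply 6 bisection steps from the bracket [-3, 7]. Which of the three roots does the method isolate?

5

h(2) = 9 > 0, so the root lies in [2, 7]
h(4.5) = 9.625 > 0, so the root lies in [4.5, 7]
h(5.75) = -24.046875 < 0, so the root lies in [4.5, 5.75]
h(5.125) = -3.1582 < 0, so the root lies in [4.5, 5.125]
h(4.8125) = 4.155 > 0, so the root lies in [4.8125, 5.125]
h(4.96875) = 0.7403 > 0, so the root lies in [4.96875, 5.125]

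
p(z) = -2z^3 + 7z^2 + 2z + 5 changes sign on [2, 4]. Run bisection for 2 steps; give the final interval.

z = 3 gives p = 20, positive; keep [3, 4]
z = 3.5 gives p = 12, positive; keep [3.5, 4]

[3.5, 4]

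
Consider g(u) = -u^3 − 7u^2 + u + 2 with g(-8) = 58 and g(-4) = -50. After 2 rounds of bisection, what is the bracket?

[-8, -7]

u = -6 gives g = -40, negative; keep [-8, -6]
u = -7 gives g = -5, negative; keep [-8, -7]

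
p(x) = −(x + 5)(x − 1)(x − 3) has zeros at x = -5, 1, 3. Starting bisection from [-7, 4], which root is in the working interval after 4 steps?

-5

midpoint -1.5: p = -39.375 < 0 → [-7, -1.5]
midpoint -4.25: p = -28.546875 < 0 → [-7, -4.25]
midpoint -5.625: p = 35.712891 > 0 → [-5.625, -4.25]
midpoint -4.9375: p = -2.9456 < 0 → [-5.625, -4.9375]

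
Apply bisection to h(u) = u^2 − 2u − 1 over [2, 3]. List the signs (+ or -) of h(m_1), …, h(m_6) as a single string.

+--+-+

u = 2.5 gives h = 0.25, positive; keep [2, 2.5]
u = 2.25 gives h = -0.4375, negative; keep [2.25, 2.5]
u = 2.375 gives h = -0.109375, negative; keep [2.375, 2.5]
u = 2.4375 gives h = 0.0664, positive; keep [2.375, 2.4375]
u = 2.40625 gives h = -0.0225, negative; keep [2.40625, 2.4375]
u = 2.421875 gives h = 0.0217, positive; keep [2.40625, 2.421875]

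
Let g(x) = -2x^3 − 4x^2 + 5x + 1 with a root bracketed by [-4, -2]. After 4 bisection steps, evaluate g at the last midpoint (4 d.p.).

1.0898

g(-3) = 4 > 0, so the root lies in [-3, -2]
g(-2.5) = -5.25 < 0, so the root lies in [-3, -2.5]
g(-2.75) = -1.40625 < 0, so the root lies in [-3, -2.75]
g(-2.875) = 1.0898 > 0, so the root lies in [-2.875, -2.75]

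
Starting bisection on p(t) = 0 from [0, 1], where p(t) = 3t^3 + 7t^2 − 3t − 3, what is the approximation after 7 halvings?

0.7578125

p(0.5) = -2.375 < 0, so the root lies in [0.5, 1]
p(0.75) = -0.046875 < 0, so the root lies in [0.75, 1]
p(0.875) = 1.744141 > 0, so the root lies in [0.75, 0.875]
p(0.8125) = 0.7927 > 0, so the root lies in [0.75, 0.8125]
p(0.78125) = 0.3592 > 0, so the root lies in [0.75, 0.78125]
p(0.765625) = 0.1528 > 0, so the root lies in [0.75, 0.765625]
p(0.7578125) = 0.0521 > 0, so the root lies in [0.75, 0.7578125]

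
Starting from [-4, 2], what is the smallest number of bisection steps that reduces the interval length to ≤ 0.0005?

Width after n steps is 6/2^n. Need 2^n ≥ 6/0.0005 = 12000.
2^13 = 8192 < 12000 ≤ 2^14 = 16384, so n = 14.

14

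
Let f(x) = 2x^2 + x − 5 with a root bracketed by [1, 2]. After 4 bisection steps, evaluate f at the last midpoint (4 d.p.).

-0.2422

x = 1.5 gives f = 1, positive; keep [1, 1.5]
x = 1.25 gives f = -0.625, negative; keep [1.25, 1.5]
x = 1.375 gives f = 0.15625, positive; keep [1.25, 1.375]
x = 1.3125 gives f = -0.2422, negative; keep [1.3125, 1.375]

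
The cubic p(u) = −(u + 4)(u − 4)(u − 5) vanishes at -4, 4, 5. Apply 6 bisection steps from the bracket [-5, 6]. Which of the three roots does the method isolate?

-4

m = 0.5, p(m) = -70.875 (−); new bracket [-5, 0.5]
m = -2.25, p(m) = -79.296875 (−); new bracket [-5, -2.25]
m = -3.625, p(m) = -24.662109 (−); new bracket [-5, -3.625]
m = -4.3125, p(m) = 24.1907 (+); new bracket [-4.3125, -3.625]
m = -3.96875, p(m) = -2.2334 (−); new bracket [-4.3125, -3.96875]
m = -4.140625, p(m) = 10.464 (+); new bracket [-4.140625, -3.96875]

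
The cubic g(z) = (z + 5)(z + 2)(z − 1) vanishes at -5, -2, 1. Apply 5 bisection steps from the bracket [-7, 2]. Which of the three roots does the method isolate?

g(-2.5) = 4.375 > 0, so the root lies in [-7, -2.5]
g(-4.75) = 3.953125 > 0, so the root lies in [-7, -4.75]
g(-5.875) = -23.310547 < 0, so the root lies in [-5.875, -4.75]
g(-5.3125) = -6.5344 < 0, so the root lies in [-5.3125, -4.75]
g(-5.03125) = -0.5713 < 0, so the root lies in [-5.03125, -4.75]

-5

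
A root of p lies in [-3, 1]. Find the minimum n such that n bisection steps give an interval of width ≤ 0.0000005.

Width after n steps is 4/2^n. Need 2^n ≥ 4/0.0000005 = 8000000.
2^22 = 4194304 < 8000000 ≤ 2^23 = 8388608, so n = 23.

23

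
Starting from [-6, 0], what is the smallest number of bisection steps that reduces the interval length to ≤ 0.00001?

20

Width after n steps is 6/2^n. Need 2^n ≥ 6/0.00001 = 600000.
2^19 = 524288 < 600000 ≤ 2^20 = 1048576, so n = 20.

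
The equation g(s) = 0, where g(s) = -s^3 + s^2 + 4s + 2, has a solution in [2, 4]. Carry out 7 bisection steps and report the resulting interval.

[2.71875, 2.734375]

g(3) = -4 < 0, so the root lies in [2, 3]
g(2.5) = 2.625 > 0, so the root lies in [2.5, 3]
g(2.75) = -0.234375 < 0, so the root lies in [2.5, 2.75]
g(2.625) = 1.3027 > 0, so the root lies in [2.625, 2.75]
g(2.6875) = 0.5618 > 0, so the root lies in [2.6875, 2.75]
g(2.71875) = 0.1707 > 0, so the root lies in [2.71875, 2.75]
g(2.734375) = -0.0301 < 0, so the root lies in [2.71875, 2.734375]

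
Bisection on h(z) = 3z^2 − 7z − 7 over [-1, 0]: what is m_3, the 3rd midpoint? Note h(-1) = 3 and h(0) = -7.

h(-0.5) = -2.75 < 0, so the root lies in [-1, -0.5]
h(-0.75) = -0.0625 < 0, so the root lies in [-1, -0.75]
h(-0.875) = 1.421875 > 0, so the root lies in [-0.875, -0.75]

-0.875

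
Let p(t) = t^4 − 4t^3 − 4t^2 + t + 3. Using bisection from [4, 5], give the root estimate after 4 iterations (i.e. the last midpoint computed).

4.8125

t = 4.5 gives p = -27.9375, negative; keep [4.5, 5]
t = 4.75 gives p = -2.121094, negative; keep [4.75, 5]
t = 4.875 gives p = 14.187744, positive; keep [4.75, 4.875]
t = 4.8125 gives p = 5.7317, positive; keep [4.75, 4.8125]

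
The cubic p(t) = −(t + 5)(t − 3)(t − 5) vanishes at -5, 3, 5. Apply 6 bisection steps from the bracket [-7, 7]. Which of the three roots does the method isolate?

p(0) = -75 < 0, so the root lies in [-7, 0]
p(-3.5) = -82.875 < 0, so the root lies in [-7, -3.5]
p(-5.25) = 21.140625 > 0, so the root lies in [-5.25, -3.5]
p(-4.375) = -43.2129 < 0, so the root lies in [-5.25, -4.375]
p(-4.8125) = -14.3738 < 0, so the root lies in [-5.25, -4.8125]
p(-5.03125) = 2.5176 > 0, so the root lies in [-5.03125, -4.8125]

-5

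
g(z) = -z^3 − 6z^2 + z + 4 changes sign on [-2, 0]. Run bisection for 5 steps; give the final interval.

[-0.8125, -0.75]

g(-1) = -2 < 0, so the root lies in [-1, 0]
g(-0.5) = 2.125 > 0, so the root lies in [-1, -0.5]
g(-0.75) = 0.296875 > 0, so the root lies in [-1, -0.75]
g(-0.875) = -0.7988 < 0, so the root lies in [-0.875, -0.75]
g(-0.8125) = -0.2371 < 0, so the root lies in [-0.8125, -0.75]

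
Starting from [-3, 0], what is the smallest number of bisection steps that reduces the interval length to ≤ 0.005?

10

Width after n steps is 3/2^n. Need 2^n ≥ 3/0.005 = 600.
2^9 = 512 < 600 ≤ 2^10 = 1024, so n = 10.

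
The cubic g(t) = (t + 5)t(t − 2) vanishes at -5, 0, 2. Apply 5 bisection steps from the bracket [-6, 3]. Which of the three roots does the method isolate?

g(-1.5) = 18.375 > 0, so the root lies in [-6, -1.5]
g(-3.75) = 26.953125 > 0, so the root lies in [-6, -3.75]
g(-4.875) = 4.189453 > 0, so the root lies in [-6, -4.875]
g(-5.4375) = -17.6931 < 0, so the root lies in [-5.4375, -4.875]
g(-5.15625) = -5.7655 < 0, so the root lies in [-5.15625, -4.875]

-5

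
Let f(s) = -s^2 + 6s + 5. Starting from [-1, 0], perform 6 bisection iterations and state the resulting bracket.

midpoint -0.5: f = 1.75 > 0 → [-1, -0.5]
midpoint -0.75: f = -0.0625 < 0 → [-0.75, -0.5]
midpoint -0.625: f = 0.859375 > 0 → [-0.75, -0.625]
midpoint -0.6875: f = 0.4023 > 0 → [-0.75, -0.6875]
midpoint -0.71875: f = 0.1709 > 0 → [-0.75, -0.71875]
midpoint -0.734375: f = 0.0544 > 0 → [-0.75, -0.734375]

[-0.75, -0.734375]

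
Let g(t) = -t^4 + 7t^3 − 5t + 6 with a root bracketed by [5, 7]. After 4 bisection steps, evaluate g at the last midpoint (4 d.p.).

g(6) = 192 > 0, so the root lies in [6, 7]
g(6.5) = 110.8125 > 0, so the root lies in [6.5, 7]
g(6.75) = 49.136719 > 0, so the root lies in [6.75, 7]
g(6.875) = 12.2439 > 0, so the root lies in [6.875, 7]

12.2439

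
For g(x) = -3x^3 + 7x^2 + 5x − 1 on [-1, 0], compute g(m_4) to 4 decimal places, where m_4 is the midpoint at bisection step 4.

-0.1541

midpoint -0.5: g = -1.375 < 0 → [-1, -0.5]
midpoint -0.75: g = 0.453125 > 0 → [-0.75, -0.5]
midpoint -0.625: g = -0.658203 < 0 → [-0.75, -0.625]
midpoint -0.6875: g = -0.1541 < 0 → [-0.75, -0.6875]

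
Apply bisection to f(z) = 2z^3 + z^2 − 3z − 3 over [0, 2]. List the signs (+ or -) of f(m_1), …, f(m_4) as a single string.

-+--

m = 1, f(m) = -3 (−); new bracket [1, 2]
m = 1.5, f(m) = 1.5 (+); new bracket [1, 1.5]
m = 1.25, f(m) = -1.28125 (−); new bracket [1.25, 1.5]
m = 1.375, f(m) = -0.0352 (−); new bracket [1.375, 1.5]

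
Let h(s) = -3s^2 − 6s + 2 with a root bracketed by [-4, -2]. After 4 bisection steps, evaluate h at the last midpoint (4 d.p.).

-0.6719

midpoint -3: h = -7 < 0 → [-3, -2]
midpoint -2.5: h = -1.75 < 0 → [-2.5, -2]
midpoint -2.25: h = 0.3125 > 0 → [-2.5, -2.25]
midpoint -2.375: h = -0.6719 < 0 → [-2.375, -2.25]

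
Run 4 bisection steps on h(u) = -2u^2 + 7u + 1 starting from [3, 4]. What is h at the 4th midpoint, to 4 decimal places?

-0.3828

midpoint 3.5: h = 1 > 0 → [3.5, 4]
midpoint 3.75: h = -0.875 < 0 → [3.5, 3.75]
midpoint 3.625: h = 0.09375 > 0 → [3.625, 3.75]
midpoint 3.6875: h = -0.3828 < 0 → [3.625, 3.6875]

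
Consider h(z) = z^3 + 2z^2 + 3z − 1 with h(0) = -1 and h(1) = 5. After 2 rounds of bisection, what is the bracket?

z = 0.5 gives h = 1.125, positive; keep [0, 0.5]
z = 0.25 gives h = -0.109375, negative; keep [0.25, 0.5]

[0.25, 0.5]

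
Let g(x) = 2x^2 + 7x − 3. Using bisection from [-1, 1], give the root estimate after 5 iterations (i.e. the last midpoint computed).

0.4375

m = 0, g(m) = -3 (−); new bracket [0, 1]
m = 0.5, g(m) = 1 (+); new bracket [0, 0.5]
m = 0.25, g(m) = -1.125 (−); new bracket [0.25, 0.5]
m = 0.375, g(m) = -0.0938 (−); new bracket [0.375, 0.5]
m = 0.4375, g(m) = 0.4453 (+); new bracket [0.375, 0.4375]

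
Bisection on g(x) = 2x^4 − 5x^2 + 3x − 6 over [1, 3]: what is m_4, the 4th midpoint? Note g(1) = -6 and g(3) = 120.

1.625

x = 2 gives g = 12, positive; keep [1, 2]
x = 1.5 gives g = -2.625, negative; keep [1.5, 2]
x = 1.75 gives g = 2.695312, positive; keep [1.5, 1.75]
x = 1.625 gives g = -0.3823, negative; keep [1.625, 1.75]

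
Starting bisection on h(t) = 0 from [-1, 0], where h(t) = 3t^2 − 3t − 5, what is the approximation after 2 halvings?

h(-0.5) = -2.75 < 0, so the root lies in [-1, -0.5]
h(-0.75) = -1.0625 < 0, so the root lies in [-1, -0.75]

-0.75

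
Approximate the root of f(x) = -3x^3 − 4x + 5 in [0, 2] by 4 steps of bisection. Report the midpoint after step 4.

0.875

x = 1 gives f = -2, negative; keep [0, 1]
x = 0.5 gives f = 2.625, positive; keep [0.5, 1]
x = 0.75 gives f = 0.734375, positive; keep [0.75, 1]
x = 0.875 gives f = -0.5098, negative; keep [0.75, 0.875]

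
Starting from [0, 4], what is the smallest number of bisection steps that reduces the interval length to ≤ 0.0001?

Width after n steps is 4/2^n. Need 2^n ≥ 4/0.0001 = 40000.
2^15 = 32768 < 40000 ≤ 2^16 = 65536, so n = 16.

16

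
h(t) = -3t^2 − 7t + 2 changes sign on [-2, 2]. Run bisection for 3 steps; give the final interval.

h(0) = 2 > 0, so the root lies in [0, 2]
h(1) = -8 < 0, so the root lies in [0, 1]
h(0.5) = -2.25 < 0, so the root lies in [0, 0.5]

[0, 0.5]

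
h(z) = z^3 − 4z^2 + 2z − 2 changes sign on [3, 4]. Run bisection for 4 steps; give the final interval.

midpoint 3.5: h = -1.125 < 0 → [3.5, 4]
midpoint 3.75: h = 1.984375 > 0 → [3.5, 3.75]
midpoint 3.625: h = 0.322266 > 0 → [3.5, 3.625]
midpoint 3.5625: h = -0.4275 < 0 → [3.5625, 3.625]

[3.5625, 3.625]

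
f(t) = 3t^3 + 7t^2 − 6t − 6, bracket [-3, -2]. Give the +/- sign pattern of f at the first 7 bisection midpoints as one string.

m = -2.5, f(m) = 5.875 (+); new bracket [-3, -2.5]
m = -2.75, f(m) = 1.046875 (+); new bracket [-3, -2.75]
m = -2.875, f(m) = -2.181641 (−); new bracket [-2.875, -2.75]
m = -2.8125, f(m) = -0.4958 (−); new bracket [-2.8125, -2.75]
m = -2.78125, f(m) = 0.2931 (+); new bracket [-2.8125, -2.78125]
m = -2.796875, f(m) = -0.0969 (−); new bracket [-2.796875, -2.78125]
m = -2.7890625, f(m) = 0.0992 (+); new bracket [-2.796875, -2.7890625]

++--+-+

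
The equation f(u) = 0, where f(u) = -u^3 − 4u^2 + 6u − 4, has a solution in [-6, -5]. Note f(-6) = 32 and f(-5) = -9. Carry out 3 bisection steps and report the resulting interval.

[-5.375, -5.25]

u = -5.5 gives f = 8.375, positive; keep [-5.5, -5]
u = -5.25 gives f = -1.046875, negative; keep [-5.5, -5.25]
u = -5.375 gives f = 3.474609, positive; keep [-5.375, -5.25]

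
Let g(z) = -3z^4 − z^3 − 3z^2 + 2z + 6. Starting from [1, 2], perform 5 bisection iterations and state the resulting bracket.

z = 1.5 gives g = -16.3125, negative; keep [1, 1.5]
z = 1.25 gives g = -5.464844, negative; keep [1, 1.25]
z = 1.125 gives g = -1.776123, negative; keep [1, 1.125]
z = 1.0625 gives g = -0.2845, negative; keep [1, 1.0625]
z = 1.03125 gives g = 0.3824, positive; keep [1.03125, 1.0625]

[1.03125, 1.0625]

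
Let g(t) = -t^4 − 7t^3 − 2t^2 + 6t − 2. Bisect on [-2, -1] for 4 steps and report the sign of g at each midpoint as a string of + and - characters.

+-+-

t = -1.5 gives g = 3.0625, positive; keep [-1.5, -1]
t = -1.25 gives g = -1.394531, negative; keep [-1.5, -1.25]
t = -1.375 gives g = 0.591553, positive; keep [-1.375, -1.25]
t = -1.3125 gives g = -0.461, negative; keep [-1.375, -1.3125]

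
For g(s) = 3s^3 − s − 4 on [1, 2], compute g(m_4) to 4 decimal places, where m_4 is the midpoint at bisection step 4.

-0.1638

midpoint 1.5: g = 4.625 > 0 → [1, 1.5]
midpoint 1.25: g = 0.609375 > 0 → [1, 1.25]
midpoint 1.125: g = -0.853516 < 0 → [1.125, 1.25]
midpoint 1.1875: g = -0.1638 < 0 → [1.1875, 1.25]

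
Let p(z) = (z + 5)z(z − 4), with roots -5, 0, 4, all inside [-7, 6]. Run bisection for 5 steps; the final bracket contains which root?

m = -0.5, p(m) = 10.125 (+); new bracket [-7, -0.5]
m = -3.75, p(m) = 36.328125 (+); new bracket [-7, -3.75]
m = -5.375, p(m) = -18.896484 (−); new bracket [-5.375, -3.75]
m = -4.5625, p(m) = 17.0916 (+); new bracket [-5.375, -4.5625]
m = -4.96875, p(m) = 1.3926 (+); new bracket [-5.375, -4.96875]

-5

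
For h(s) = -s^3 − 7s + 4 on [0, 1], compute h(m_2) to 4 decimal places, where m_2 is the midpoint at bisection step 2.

-1.6719

s = 0.5 gives h = 0.375, positive; keep [0.5, 1]
s = 0.75 gives h = -1.671875, negative; keep [0.5, 0.75]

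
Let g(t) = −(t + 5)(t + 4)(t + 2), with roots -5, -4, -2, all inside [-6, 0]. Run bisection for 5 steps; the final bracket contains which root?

-2

g(-3) = 2 > 0, so the root lies in [-3, 0]
g(-1.5) = -4.375 < 0, so the root lies in [-3, -1.5]
g(-2.25) = 1.203125 > 0, so the root lies in [-2.25, -1.5]
g(-1.875) = -0.8301 < 0, so the root lies in [-2.25, -1.875]
g(-2.0625) = 0.3557 > 0, so the root lies in [-2.0625, -1.875]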